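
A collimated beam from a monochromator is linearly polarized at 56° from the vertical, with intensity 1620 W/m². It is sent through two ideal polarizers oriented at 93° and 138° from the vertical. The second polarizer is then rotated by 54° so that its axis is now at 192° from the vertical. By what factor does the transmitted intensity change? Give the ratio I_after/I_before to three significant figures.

I_new/I_old ≈ 0.0489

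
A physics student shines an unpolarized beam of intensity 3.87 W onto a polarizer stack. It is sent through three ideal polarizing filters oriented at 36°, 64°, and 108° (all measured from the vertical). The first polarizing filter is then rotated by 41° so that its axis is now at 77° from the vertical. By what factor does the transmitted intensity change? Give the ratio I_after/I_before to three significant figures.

Before rotation:
Unpolarized light through the first polarizer → I₁ = ½ I₀, now polarized at 36°.
I₂ = I₁ cos²(64° − 36°) = 0.5 I₀ · cos²(28°) = 0.3898 I₀.
I₃ = I₂ cos²(108° − 64°) = 0.3898 I₀ · cos²(44°) = 0.2017 I₀.
After rotation:
Unpolarized light through the first polarizer → I₁ = ½ I₀, now polarized at 77°.
I₂ = I₁ cos²(64° − 77°) = 0.5 I₀ · cos²(13°) = 0.4747 I₀.
I₃ = I₂ cos²(108° − 64°) = 0.4747 I₀ · cos²(44°) = 0.2456 I₀.
Ratio = 0.2456 / 0.2017 = 1.218.

I_new/I_old ≈ 1.22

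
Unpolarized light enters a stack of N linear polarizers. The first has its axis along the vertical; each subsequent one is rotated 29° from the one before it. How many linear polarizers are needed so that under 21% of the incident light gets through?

First polarizer halves the unpolarized light: factor 1/2.
Each further stage multiplies by cos²(29°) = 0.765.
After N polarizers: T = 0.5·0.765^(N−1). Require T < 0.21 ⇒ N−1 > ln(0.21/0.5)/ln(0.765) = 3.24, so N−1 ≥ 4 and N = 5.
Check: N=5 gives T = 0.1712 < 0.21; N=4 gives T = 0.2238.

N = 5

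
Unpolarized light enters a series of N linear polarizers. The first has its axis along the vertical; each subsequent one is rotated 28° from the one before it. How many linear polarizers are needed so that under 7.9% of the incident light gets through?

First polarizer halves the unpolarized light: factor 1/2.
Each further stage multiplies by cos²(28°) = 0.7796.
After N polarizers: T = 0.5·0.7796^(N−1). Require T < 0.079 ⇒ N−1 > ln(0.079/0.5)/ln(0.7796) = 7.41, so N−1 ≥ 8 and N = 9.
Check: N=9 gives T = 0.06822 < 0.079; N=8 gives T = 0.08751.

N = 9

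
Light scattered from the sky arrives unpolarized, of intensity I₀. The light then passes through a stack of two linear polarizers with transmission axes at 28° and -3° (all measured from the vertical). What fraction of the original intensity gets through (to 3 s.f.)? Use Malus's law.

≈ 0.367 I₀

Unpolarized light through the first polarizer → I₁ = ½ I₀, now polarized at 28°.
I₂ = I₁ cos²(-3° − 28°) = 0.5 I₀ · cos²(31°) = 0.3674 I₀.
Transmitted fraction = 0.3674.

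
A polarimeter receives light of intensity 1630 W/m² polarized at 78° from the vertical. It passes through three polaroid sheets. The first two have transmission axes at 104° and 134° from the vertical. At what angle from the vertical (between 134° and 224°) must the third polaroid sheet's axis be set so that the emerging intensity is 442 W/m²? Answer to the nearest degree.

I₁ = I₀ cos²(104° − 78°) = I₀ cos²(26°) = 0.8078 I₀.
I₂ = I₁ cos²(134° − 104°) = 0.8078 I₀ · cos²(30°) = 0.6059 I₀.
Target fraction: 442 / 1630 W/m² = 0.2712 of I₀.
Need I₃/I₀ = 0.2712, so cos²(θ − 134°) = 0.2712 / 0.6059 = 0.4476.
θ − 134° = arccos(√0.4476) = 48.0°, giving θ ≈ 134 + 48.0 = 182.0°.

θ ≈ 182°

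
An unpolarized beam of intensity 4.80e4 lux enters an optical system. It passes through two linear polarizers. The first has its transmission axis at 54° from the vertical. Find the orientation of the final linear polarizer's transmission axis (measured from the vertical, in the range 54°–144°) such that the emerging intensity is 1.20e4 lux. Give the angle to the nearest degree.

Unpolarized light through the first polarizer → I₁ = ½ I₀, now polarized at 54°.
Target fraction: 1.20e4 / 4.80e4 lux = 0.25 of I₀.
Need I₂/I₀ = 0.25, so cos²(θ − 54°) = 0.25 / 0.5 = 0.5.
θ − 54° = arccos(√0.5) = 45.0°, giving θ ≈ 54 + 45.0 = 99.0°.

θ ≈ 99°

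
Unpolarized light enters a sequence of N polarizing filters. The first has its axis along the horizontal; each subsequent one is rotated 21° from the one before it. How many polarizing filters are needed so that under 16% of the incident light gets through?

First polarizer halves the unpolarized light: factor 1/2.
Each further stage multiplies by cos²(21°) = 0.8716.
After N polarizers: T = 0.5·0.8716^(N−1). Require T < 0.16 ⇒ N−1 > ln(0.16/0.5)/ln(0.8716) = 8.29, so N−1 ≥ 9 and N = 10.
Check: N=10 gives T = 0.1451 < 0.16; N=9 gives T = 0.1665.

N = 10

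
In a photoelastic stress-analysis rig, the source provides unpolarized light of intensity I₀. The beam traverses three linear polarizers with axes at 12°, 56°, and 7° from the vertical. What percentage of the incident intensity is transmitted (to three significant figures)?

Unpolarized light through the first polarizer → I₁ = ½ I₀, now polarized at 12°.
I₂ = I₁ cos²(56° − 12°) = 0.5 I₀ · cos²(44°) = 0.2587 I₀.
I₃ = I₂ cos²(7° − 56°) = 0.2587 I₀ · cos²(49°) = 0.1114 I₀.
That is 11.14% of the incident intensity.

≈ 11.1%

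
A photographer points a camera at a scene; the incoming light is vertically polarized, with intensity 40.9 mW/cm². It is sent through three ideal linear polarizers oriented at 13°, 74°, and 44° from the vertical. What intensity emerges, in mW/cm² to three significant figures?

I₁ = 40.9 mW/cm² · cos²(13°) = 38.83 mW/cm².
I₂ = I₁ · cos²(61°) = 38.83 · 0.235 = 9.127 mW/cm².
I₃ = I₂ · cos²(30°) = 9.127 · 0.75 = 6.845 mW/cm².

I ≈ 6.85 mW/cm²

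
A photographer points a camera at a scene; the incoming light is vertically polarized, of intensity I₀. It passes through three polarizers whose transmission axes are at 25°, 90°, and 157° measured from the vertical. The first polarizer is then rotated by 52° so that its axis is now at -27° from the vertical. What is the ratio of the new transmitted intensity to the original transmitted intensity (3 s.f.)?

Before rotation:
By Malus's law, I₁ = I₀ cos²(25° − 0°) = I₀ cos²(25°) = 0.8214 I₀.
I₂ = I₁ cos²(90° − 25°) = 0.8214 I₀ · cos²(65°) = 0.1467 I₀.
I₃ = I₂ cos²(157° − 90°) = 0.1467 I₀ · cos²(67°) = 0.0224 I₀.
After rotation:
I₁ = I₀ cos²(-27° − 0°) = I₀ cos²(27°) = 0.7939 I₀.
Angle between axes 1 and 2: 63°. I₂ = 0.7939 I₀ · cos²(63°) = 0.1636 I₀.
I₃ = I₂ cos²(157° − 90°) = 0.1636 I₀ · cos²(67°) = 0.02498 I₀.
Ratio = 0.02498 / 0.0224 = 1.115.

I_new/I_old ≈ 1.12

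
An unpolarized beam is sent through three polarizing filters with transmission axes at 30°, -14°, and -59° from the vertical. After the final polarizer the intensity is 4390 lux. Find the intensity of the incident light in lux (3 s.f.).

Unpolarized light through the first polarizer → I₁ = ½ I₀, now polarized at 30°.
I₂ = I₁ cos²(-14° − 30°) = 0.5 I₀ · cos²(44°) = 0.2587 I₀.
I₃ = I₂ cos²(-59° + 14°) = 0.2587 I₀ · cos²(45°) = 0.1294 I₀.
So 4390 lux = 0.1294 I₀, giving I₀ = 4390/0.1294 = 3.394e+04 lux.

I₀ ≈ 3.39e4 lux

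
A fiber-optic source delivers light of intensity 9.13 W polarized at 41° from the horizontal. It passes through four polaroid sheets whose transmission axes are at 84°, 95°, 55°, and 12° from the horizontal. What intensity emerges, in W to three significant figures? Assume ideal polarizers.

By Malus's law, I₁ = 9.13 W · cos²(43°) = 4.883 W.
I₂ = I₁ · cos²(11°) = 4.883 · 0.9636 = 4.706 W.
I₃ = I₂ · cos²(40°) = 4.706 · 0.5868 = 2.761 W.
I₄ = I₃ · cos²(43°) = 2.761 · 0.5349 = 1.477 W.

I ≈ 1.48 W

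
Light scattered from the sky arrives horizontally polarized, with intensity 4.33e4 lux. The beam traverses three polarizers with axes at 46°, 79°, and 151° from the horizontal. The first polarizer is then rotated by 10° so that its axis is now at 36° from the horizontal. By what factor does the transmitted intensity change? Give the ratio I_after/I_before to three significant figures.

Before rotation:
I₁ = I₀ cos²(46° − 0°) = I₀ cos²(46°) = 0.4826 I₀.
I₂ = I₁ cos²(79° − 46°) = 0.4826 I₀ · cos²(33°) = 0.3394 I₀.
I₃ = I₂ cos²(151° − 79°) = 0.3394 I₀ · cos²(72°) = 0.03241 I₀.
After rotation:
I₁ = I₀ cos²(36° − 0°) = I₀ cos²(36°) = 0.6545 I₀.
I₂ = I₁ cos²(79° − 36°) = 0.6545 I₀ · cos²(43°) = 0.3501 I₀.
I₃ = I₂ cos²(151° − 79°) = 0.3501 I₀ · cos²(72°) = 0.03343 I₀.
Ratio = 0.03343 / 0.03241 = 1.031.

I_new/I_old ≈ 1.03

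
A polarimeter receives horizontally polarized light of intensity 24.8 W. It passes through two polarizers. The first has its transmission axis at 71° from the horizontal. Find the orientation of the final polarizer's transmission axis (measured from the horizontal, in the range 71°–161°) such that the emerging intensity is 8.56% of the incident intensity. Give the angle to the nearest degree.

I₁ = I₀ cos²(71° − 0°) = I₀ cos²(71°) = 0.106 I₀.
Need I₂/I₀ = 0.0856, so cos²(θ − 71°) = 0.0856 / 0.106 = 0.8076.
θ − 71° = arccos(√0.8076) = 26.0°, giving θ ≈ 71 + 26.0 = 97.0°.

θ ≈ 97°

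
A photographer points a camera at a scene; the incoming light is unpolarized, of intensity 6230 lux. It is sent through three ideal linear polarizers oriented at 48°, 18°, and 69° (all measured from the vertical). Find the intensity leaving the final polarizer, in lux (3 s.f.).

I ≈ 925 lux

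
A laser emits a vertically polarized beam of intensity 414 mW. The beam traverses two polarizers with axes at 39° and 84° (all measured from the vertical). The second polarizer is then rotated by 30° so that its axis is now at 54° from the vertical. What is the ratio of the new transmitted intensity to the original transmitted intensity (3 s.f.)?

Before rotation:
I₁ = I₀ cos²(39° − 0°) = I₀ cos²(39°) = 0.604 I₀.
I₂ = I₁ cos²(84° − 39°) = 0.604 I₀ · cos²(45°) = 0.302 I₀.
After rotation:
I₁ = I₀ cos²(39° − 0°) = I₀ cos²(39°) = 0.604 I₀.
I₂ = I₁ cos²(54° − 39°) = 0.604 I₀ · cos²(15°) = 0.5635 I₀.
Ratio = 0.5635 / 0.302 = 1.866.

I_new/I_old ≈ 1.87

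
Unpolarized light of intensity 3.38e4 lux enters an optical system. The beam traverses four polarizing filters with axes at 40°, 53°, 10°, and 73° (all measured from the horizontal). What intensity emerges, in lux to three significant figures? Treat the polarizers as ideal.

I ≈ 1770 lux

Unpolarized light through the first polarizer → I₁ = 3.38e4 lux/2 = 1.69e+04 lux, polarized at 40°.
I₂ = I₁ · cos²(13°) = 1.69e+04 · 0.9494 = 1.604e+04 lux.
I₃ = I₂ · cos²(43°) = 1.604e+04 · 0.5349 = 8582 lux.
I₄ = I₃ · cos²(63°) = 8582 · 0.2061 = 1769 lux.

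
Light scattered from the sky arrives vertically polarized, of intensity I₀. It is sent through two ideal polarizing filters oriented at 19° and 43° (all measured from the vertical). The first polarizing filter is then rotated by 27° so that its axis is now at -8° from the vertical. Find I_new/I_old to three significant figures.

I_new/I_old ≈ 0.521

Before rotation:
I₁ = I₀ cos²(19° − 0°) = I₀ cos²(19°) = 0.894 I₀.
I₂ = I₁ cos²(43° − 19°) = 0.894 I₀ · cos²(24°) = 0.7461 I₀.
After rotation:
I₁ = I₀ cos²(-8° − 0°) = I₀ cos²(8°) = 0.9806 I₀.
I₂ = I₁ cos²(43° + 8°) = 0.9806 I₀ · cos²(51°) = 0.3884 I₀.
Ratio = 0.3884 / 0.7461 = 0.5205.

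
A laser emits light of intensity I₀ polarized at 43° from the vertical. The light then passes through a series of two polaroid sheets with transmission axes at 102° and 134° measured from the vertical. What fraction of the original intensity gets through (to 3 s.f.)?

≈ 0.191 I₀

I₁ = I₀ cos²(102° − 43°) = I₀ cos²(59°) = 0.2653 I₀.
I₂ = I₁ cos²(134° − 102°) = 0.2653 I₀ · cos²(32°) = 0.1908 I₀.
Transmitted fraction = 0.1908.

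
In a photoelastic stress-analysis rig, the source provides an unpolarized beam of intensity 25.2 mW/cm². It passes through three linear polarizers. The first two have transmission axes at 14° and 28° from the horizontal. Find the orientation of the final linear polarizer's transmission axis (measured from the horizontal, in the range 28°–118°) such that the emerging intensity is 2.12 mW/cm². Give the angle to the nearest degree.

θ ≈ 93°

Unpolarized light through the first polarizer → I₁ = ½ I₀, now polarized at 14°.
I₂ = I₁ cos²(28° − 14°) = 0.5 I₀ · cos²(14°) = 0.4707 I₀.
Target fraction: 2.12 / 25.2 mW/cm² = 0.08413 of I₀.
Need I₃/I₀ = 0.08413, so cos²(θ − 28°) = 0.08413 / 0.4707 = 0.1787.
θ − 28° = arccos(√0.1787) = 65.0°, giving θ ≈ 28 + 65.0 = 93.0°.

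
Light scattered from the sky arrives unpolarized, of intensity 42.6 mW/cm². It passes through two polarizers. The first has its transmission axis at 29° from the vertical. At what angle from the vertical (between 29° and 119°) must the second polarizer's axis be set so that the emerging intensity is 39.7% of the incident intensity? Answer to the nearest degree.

Unpolarized light through the first polarizer → I₁ = ½ I₀, now polarized at 29°.
Need I₂/I₀ = 0.397, so cos²(θ − 29°) = 0.397 / 0.5 = 0.794.
θ − 29° = arccos(√0.794) = 27.0°, giving θ ≈ 29 + 27.0 = 56.0°.

θ ≈ 56°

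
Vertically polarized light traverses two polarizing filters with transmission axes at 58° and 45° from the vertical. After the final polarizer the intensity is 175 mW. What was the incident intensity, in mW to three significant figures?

I₁ = I₀ cos²(58° − 0°) = I₀ cos²(58°) = 0.2808 I₀.
I₂ = I₁ cos²(45° − 58°) = 0.2808 I₀ · cos²(13°) = 0.2666 I₀.
So 175 mW = 0.2666 I₀, giving I₀ = 175/0.2666 = 656.4 mW.

I₀ ≈ 656 mW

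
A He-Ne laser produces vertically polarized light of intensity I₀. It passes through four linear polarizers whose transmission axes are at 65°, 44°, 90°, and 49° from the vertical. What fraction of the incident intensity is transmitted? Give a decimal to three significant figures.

≈ 0.0428 I₀

By Malus's law, I₁ = I₀ cos²(65° − 0°) = I₀ cos²(65°) = 0.1786 I₀.
I₂ = I₁ cos²(44° − 65°) = 0.1786 I₀ · cos²(21°) = 0.1557 I₀.
I₃ = I₂ cos²(90° − 44°) = 0.1557 I₀ · cos²(46°) = 0.07512 I₀.
I₄ = I₃ cos²(49° − 90°) = 0.07512 I₀ · cos²(41°) = 0.04279 I₀.
Transmitted fraction = 0.04279.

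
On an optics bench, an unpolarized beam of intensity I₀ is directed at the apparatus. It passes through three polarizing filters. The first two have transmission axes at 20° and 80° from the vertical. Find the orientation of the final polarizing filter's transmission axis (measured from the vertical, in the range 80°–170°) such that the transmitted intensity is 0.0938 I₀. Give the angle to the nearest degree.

Unpolarized light through the first polarizer → I₁ = ½ I₀, now polarized at 20°.
I₂ = I₁ cos²(80° − 20°) = 0.5 I₀ · cos²(60°) = 0.125 I₀.
Need I₃/I₀ = 0.0938, so cos²(θ − 80°) = 0.0938 / 0.125 = 0.7504.
θ − 80° = arccos(√0.7504) = 30.0°, giving θ ≈ 80 + 30.0 = 110.0°.

θ ≈ 110°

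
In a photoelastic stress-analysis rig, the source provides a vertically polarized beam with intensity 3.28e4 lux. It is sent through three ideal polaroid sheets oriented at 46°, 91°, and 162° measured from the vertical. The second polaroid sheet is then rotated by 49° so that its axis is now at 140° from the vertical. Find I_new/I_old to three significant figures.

Before rotation:
By Malus's law, I₁ = I₀ cos²(46° − 0°) = I₀ cos²(46°) = 0.4826 I₀.
I₂ = I₁ cos²(91° − 46°) = 0.4826 I₀ · cos²(45°) = 0.2413 I₀.
I₃ = I₂ cos²(162° − 91°) = 0.2413 I₀ · cos²(71°) = 0.02557 I₀.
After rotation:
I₁ = I₀ cos²(46° − 0°) = I₀ cos²(46°) = 0.4826 I₀.
Angle between axes 1 and 2: 86°. I₂ = 0.4826 I₀ · cos²(86°) = 0.002348 I₀.
I₃ = I₂ cos²(162° − 140°) = 0.002348 I₀ · cos²(22°) = 0.002019 I₀.
Ratio = 0.002019 / 0.02557 = 0.07893.

I_new/I_old ≈ 0.0789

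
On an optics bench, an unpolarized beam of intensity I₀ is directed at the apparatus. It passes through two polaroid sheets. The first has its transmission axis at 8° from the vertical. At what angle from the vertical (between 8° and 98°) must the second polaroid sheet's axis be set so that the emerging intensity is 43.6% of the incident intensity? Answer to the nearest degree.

θ ≈ 29°

Unpolarized light through the first polarizer → I₁ = ½ I₀, now polarized at 8°.
Need I₂/I₀ = 0.436, so cos²(θ − 8°) = 0.436 / 0.5 = 0.872.
θ − 8° = arccos(√0.872) = 21.0°, giving θ ≈ 8 + 21.0 = 29.0°.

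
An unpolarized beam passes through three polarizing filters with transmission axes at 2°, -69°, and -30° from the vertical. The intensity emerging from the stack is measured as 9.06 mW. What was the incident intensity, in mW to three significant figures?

Unpolarized light through the first polarizer → I₁ = ½ I₀, now polarized at 2°.
I₂ = I₁ cos²(-69° − 2°) = 0.5 I₀ · cos²(71°) = 0.053 I₀.
I₃ = I₂ cos²(-30° + 69°) = 0.053 I₀ · cos²(39°) = 0.03201 I₀.
So 9.06 mW = 0.03201 I₀, giving I₀ = 9.06/0.03201 = 283.1 mW.

I₀ ≈ 283 mW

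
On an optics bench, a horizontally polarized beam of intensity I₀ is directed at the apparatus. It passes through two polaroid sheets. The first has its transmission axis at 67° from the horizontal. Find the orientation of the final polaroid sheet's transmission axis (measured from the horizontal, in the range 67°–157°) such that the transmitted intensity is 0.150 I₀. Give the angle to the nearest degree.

θ ≈ 75°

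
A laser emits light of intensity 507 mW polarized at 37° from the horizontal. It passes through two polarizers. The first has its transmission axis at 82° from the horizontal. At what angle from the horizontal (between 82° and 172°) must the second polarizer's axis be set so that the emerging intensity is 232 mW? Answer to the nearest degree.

θ ≈ 99°

By Malus's law, I₁ = I₀ cos²(82° − 37°) = I₀ cos²(45°) = 0.5 I₀.
Target fraction: 232 / 507 mW = 0.4576 of I₀.
Need I₂/I₀ = 0.4576, so cos²(θ − 82°) = 0.4576 / 0.5 = 0.9152.
θ − 82° = arccos(√0.9152) = 16.9°, giving θ ≈ 82 + 16.9 = 98.9°.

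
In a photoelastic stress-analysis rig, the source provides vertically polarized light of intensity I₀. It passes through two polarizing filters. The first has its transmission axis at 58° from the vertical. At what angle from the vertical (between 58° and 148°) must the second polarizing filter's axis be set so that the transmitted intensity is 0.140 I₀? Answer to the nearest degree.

θ ≈ 103°

By Malus's law, I₁ = I₀ cos²(58° − 0°) = I₀ cos²(58°) = 0.2808 I₀.
Need I₂/I₀ = 0.14, so cos²(θ − 58°) = 0.14 / 0.2808 = 0.4985.
θ − 58° = arccos(√0.4985) = 45.1°, giving θ ≈ 58 + 45.1 = 103.1°.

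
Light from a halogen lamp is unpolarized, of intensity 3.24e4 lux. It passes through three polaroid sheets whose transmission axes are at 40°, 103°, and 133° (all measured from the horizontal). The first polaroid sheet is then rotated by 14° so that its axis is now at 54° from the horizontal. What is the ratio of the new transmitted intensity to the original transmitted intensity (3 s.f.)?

Before rotation:
Unpolarized light through the first polarizer → I₁ = ½ I₀, now polarized at 40°.
I₂ = I₁ cos²(103° − 40°) = 0.5 I₀ · cos²(63°) = 0.1031 I₀.
I₃ = I₂ cos²(133° − 103°) = 0.1031 I₀ · cos²(30°) = 0.07729 I₀.
After rotation:
Unpolarized light through the first polarizer → I₁ = ½ I₀, now polarized at 54°.
I₂ = I₁ cos²(103° − 54°) = 0.5 I₀ · cos²(49°) = 0.2152 I₀.
I₃ = I₂ cos²(133° − 103°) = 0.2152 I₀ · cos²(30°) = 0.1614 I₀.
Ratio = 0.1614 / 0.07729 = 2.088.

I_new/I_old ≈ 2.09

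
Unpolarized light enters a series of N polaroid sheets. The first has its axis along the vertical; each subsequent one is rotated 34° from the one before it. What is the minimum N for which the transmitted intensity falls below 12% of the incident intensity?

N = 5

First polarizer halves the unpolarized light: factor 1/2.
Each further stage multiplies by cos²(34°) = 0.6873.
After N polarizers: T = 0.5·0.6873^(N−1). Require T < 0.12 ⇒ N−1 > ln(0.12/0.5)/ln(0.6873) = 3.81, so N−1 ≥ 4 and N = 5.
Check: N=5 gives T = 0.1116 < 0.12; N=4 gives T = 0.1623.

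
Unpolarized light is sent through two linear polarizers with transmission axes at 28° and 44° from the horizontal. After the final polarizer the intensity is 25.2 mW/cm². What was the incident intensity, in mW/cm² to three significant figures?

I₀ ≈ 54.5 mW/cm²

Unpolarized light through the first polarizer → I₁ = ½ I₀, now polarized at 28°.
I₂ = I₁ cos²(44° − 28°) = 0.5 I₀ · cos²(16°) = 0.462 I₀.
So 25.2 mW/cm² = 0.462 I₀, giving I₀ = 25.2/0.462 = 54.54 mW/cm².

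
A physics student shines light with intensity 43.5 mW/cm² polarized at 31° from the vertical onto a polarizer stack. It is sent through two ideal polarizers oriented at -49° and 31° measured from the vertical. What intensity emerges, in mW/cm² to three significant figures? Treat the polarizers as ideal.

I₁ = 43.5 mW/cm² · cos²(80°) = 1.312 mW/cm².
I₂ = I₁ · cos²(80°) = 1.312 · 0.03015 = 0.03955 mW/cm².

I ≈ 0.0396 mW/cm²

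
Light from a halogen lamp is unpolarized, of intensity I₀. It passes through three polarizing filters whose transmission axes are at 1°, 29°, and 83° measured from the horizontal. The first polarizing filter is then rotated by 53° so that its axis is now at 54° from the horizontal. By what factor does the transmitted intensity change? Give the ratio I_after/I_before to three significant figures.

Before rotation:
Unpolarized light through the first polarizer → I₁ = ½ I₀, now polarized at 1°.
I₂ = I₁ cos²(29° − 1°) = 0.5 I₀ · cos²(28°) = 0.3898 I₀.
I₃ = I₂ cos²(83° − 29°) = 0.3898 I₀ · cos²(54°) = 0.1347 I₀.
After rotation:
Unpolarized light through the first polarizer → I₁ = ½ I₀, now polarized at 54°.
I₂ = I₁ cos²(29° − 54°) = 0.5 I₀ · cos²(25°) = 0.4107 I₀.
I₃ = I₂ cos²(83° − 29°) = 0.4107 I₀ · cos²(54°) = 0.1419 I₀.
Ratio = 0.1419 / 0.1347 = 1.054.

I_new/I_old ≈ 1.05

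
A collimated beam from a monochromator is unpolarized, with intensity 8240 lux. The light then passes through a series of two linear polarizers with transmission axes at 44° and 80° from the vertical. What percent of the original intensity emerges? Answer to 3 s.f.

≈ 32.7%

Unpolarized light through the first polarizer → I₁ = 8240 lux/2 = 4120 lux, polarized at 44°.
I₂ = I₁ · cos²(36°) = 4120 · 0.6545 = 2697 lux.
That is 32.73% of the incident intensity.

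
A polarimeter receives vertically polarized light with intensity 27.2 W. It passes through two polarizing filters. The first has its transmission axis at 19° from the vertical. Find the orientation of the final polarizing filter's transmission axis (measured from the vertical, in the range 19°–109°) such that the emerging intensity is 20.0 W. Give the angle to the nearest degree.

By Malus's law, I₁ = I₀ cos²(19° − 0°) = I₀ cos²(19°) = 0.894 I₀.
Target fraction: 20.0 / 27.2 W = 0.7353 of I₀.
Need I₂/I₀ = 0.7353, so cos²(θ − 19°) = 0.7353 / 0.894 = 0.8225.
θ − 19° = arccos(√0.8225) = 24.9°, giving θ ≈ 19 + 24.9 = 43.9°.

θ ≈ 44°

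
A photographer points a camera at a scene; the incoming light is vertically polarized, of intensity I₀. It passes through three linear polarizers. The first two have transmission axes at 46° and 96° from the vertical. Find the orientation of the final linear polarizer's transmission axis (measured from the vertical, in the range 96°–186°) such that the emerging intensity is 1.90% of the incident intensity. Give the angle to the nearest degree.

By Malus's law, I₁ = I₀ cos²(46° − 0°) = I₀ cos²(46°) = 0.4826 I₀.
I₂ = I₁ cos²(96° − 46°) = 0.4826 I₀ · cos²(50°) = 0.1994 I₀.
Need I₃/I₀ = 0.019, so cos²(θ − 96°) = 0.019 / 0.1994 = 0.0953.
θ − 96° = arccos(√0.0953) = 72.0°, giving θ ≈ 96 + 72.0 = 168.0°.

θ ≈ 168°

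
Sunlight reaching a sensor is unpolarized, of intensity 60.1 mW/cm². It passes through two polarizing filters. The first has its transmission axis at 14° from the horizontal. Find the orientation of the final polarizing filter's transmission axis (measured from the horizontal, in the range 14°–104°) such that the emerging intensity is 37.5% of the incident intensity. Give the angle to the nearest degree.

Unpolarized light through the first polarizer → I₁ = ½ I₀, now polarized at 14°.
Need I₂/I₀ = 0.375, so cos²(θ − 14°) = 0.375 / 0.5 = 0.75.
θ − 14° = arccos(√0.75) = 30.0°, giving θ ≈ 14 + 30.0 = 44.0°.

θ ≈ 44°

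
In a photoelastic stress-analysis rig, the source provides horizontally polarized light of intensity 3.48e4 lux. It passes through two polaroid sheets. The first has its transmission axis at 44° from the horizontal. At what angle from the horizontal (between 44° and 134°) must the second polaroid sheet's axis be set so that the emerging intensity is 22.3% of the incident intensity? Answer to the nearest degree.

θ ≈ 93°

By Malus's law, I₁ = I₀ cos²(44° − 0°) = I₀ cos²(44°) = 0.5174 I₀.
Need I₂/I₀ = 0.223, so cos²(θ − 44°) = 0.223 / 0.5174 = 0.431.
θ − 44° = arccos(√0.431) = 49.0°, giving θ ≈ 44 + 49.0 = 93.0°.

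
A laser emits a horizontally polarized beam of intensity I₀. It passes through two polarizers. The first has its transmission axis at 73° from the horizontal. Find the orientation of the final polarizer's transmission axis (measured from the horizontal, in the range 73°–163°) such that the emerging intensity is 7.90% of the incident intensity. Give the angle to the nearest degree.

θ ≈ 89°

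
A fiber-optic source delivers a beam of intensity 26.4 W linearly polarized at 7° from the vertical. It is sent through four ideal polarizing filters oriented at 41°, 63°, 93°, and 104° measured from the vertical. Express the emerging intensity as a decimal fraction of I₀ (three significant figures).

I/I₀ ≈ 0.427

By Malus's law, I₁ = 26.4 W · cos²(34°) = 18.14 W.
I₂ = I₁ · cos²(22°) = 18.14 · 0.8597 = 15.6 W.
I₃ = I₂ · cos²(30°) = 15.6 · 0.75 = 11.7 W.
I₄ = I₃ · cos²(11°) = 11.7 · 0.9636 = 11.27 W.
Transmitted fraction = 0.427.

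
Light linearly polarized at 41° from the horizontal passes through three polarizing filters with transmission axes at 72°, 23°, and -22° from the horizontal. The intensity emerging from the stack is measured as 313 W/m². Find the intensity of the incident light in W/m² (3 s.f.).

I₀ ≈ 1980 W/m²

I₁ = I₀ cos²(72° − 41°) = I₀ cos²(31°) = 0.7347 I₀.
I₂ = I₁ cos²(23° − 72°) = 0.7347 I₀ · cos²(49°) = 0.3162 I₀.
I₃ = I₂ cos²(-22° − 23°) = 0.3162 I₀ · cos²(45°) = 0.1581 I₀.
So 313 W/m² = 0.1581 I₀, giving I₀ = 313/0.1581 = 1980 W/m².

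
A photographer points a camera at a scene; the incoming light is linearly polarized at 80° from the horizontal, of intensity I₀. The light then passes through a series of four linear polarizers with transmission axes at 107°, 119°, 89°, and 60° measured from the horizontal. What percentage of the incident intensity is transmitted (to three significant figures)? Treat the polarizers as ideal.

≈ 43.6%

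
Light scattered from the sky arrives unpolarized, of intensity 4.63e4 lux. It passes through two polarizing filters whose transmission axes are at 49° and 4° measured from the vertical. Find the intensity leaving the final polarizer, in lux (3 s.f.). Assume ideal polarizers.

Unpolarized light through the first polarizer → I₁ = 4.63e4 lux/2 = 2.315e+04 lux, polarized at 49°.
I₂ = I₁ · cos²(45°) = 2.315e+04 · 0.5 = 1.158e+04 lux.

I ≈ 1.16e4 lux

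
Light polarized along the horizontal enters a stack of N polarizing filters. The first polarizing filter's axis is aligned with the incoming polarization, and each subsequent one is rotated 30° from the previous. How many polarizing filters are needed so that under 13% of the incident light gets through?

N = 9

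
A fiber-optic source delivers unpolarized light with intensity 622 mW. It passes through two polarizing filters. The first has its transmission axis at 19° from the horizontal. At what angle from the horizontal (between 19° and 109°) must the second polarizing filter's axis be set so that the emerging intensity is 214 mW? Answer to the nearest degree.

θ ≈ 53°

Unpolarized light through the first polarizer → I₁ = ½ I₀, now polarized at 19°.
Target fraction: 214 / 622 mW = 0.3441 of I₀.
Need I₂/I₀ = 0.3441, so cos²(θ − 19°) = 0.3441 / 0.5 = 0.6881.
θ − 19° = arccos(√0.6881) = 34.0°, giving θ ≈ 19 + 34.0 = 53.0°.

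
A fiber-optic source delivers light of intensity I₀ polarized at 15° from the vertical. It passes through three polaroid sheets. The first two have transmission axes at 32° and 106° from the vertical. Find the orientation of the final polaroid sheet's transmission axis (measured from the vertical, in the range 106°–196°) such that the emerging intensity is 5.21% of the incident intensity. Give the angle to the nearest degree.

θ ≈ 136°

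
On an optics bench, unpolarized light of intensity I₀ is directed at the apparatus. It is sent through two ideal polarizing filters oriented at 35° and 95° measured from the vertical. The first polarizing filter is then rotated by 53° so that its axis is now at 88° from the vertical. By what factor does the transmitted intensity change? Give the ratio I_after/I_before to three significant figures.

I_new/I_old ≈ 3.94

Before rotation:
Unpolarized light through the first polarizer → I₁ = ½ I₀, now polarized at 35°.
I₂ = I₁ cos²(95° − 35°) = 0.5 I₀ · cos²(60°) = 0.125 I₀.
After rotation:
Unpolarized light through the first polarizer → I₁ = ½ I₀, now polarized at 88°.
I₂ = I₁ cos²(95° − 88°) = 0.5 I₀ · cos²(7°) = 0.4926 I₀.
Ratio = 0.4926 / 0.125 = 3.941.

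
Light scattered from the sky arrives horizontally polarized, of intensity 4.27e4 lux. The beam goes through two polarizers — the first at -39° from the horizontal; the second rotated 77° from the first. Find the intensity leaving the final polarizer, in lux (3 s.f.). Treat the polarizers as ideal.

I₁ = 4.27e4 lux · cos²(39°) = 2.579e+04 lux.
I₂ = I₁ · cos²(77°) = 2.579e+04 · 0.0506 = 1305 lux.

I ≈ 1300 lux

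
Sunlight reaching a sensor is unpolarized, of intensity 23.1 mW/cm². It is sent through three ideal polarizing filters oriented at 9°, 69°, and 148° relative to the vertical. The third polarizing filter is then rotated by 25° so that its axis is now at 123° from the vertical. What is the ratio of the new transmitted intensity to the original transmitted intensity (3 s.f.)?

I_new/I_old ≈ 9.49

Before rotation:
Unpolarized light through the first polarizer → I₁ = ½ I₀, now polarized at 9°.
I₂ = I₁ cos²(69° − 9°) = 0.5 I₀ · cos²(60°) = 0.125 I₀.
I₃ = I₂ cos²(148° − 69°) = 0.125 I₀ · cos²(79°) = 0.004551 I₀.
After rotation:
Unpolarized light through the first polarizer → I₁ = ½ I₀, now polarized at 9°.
I₂ = I₁ cos²(69° − 9°) = 0.5 I₀ · cos²(60°) = 0.125 I₀.
I₃ = I₂ cos²(123° − 69°) = 0.125 I₀ · cos²(54°) = 0.04319 I₀.
Ratio = 0.04319 / 0.004551 = 9.489.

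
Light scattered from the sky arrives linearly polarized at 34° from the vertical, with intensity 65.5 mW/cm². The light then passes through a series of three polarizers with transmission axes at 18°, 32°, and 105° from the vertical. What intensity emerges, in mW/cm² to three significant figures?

By Malus's law, I₁ = 65.5 mW/cm² · cos²(16°) = 60.52 mW/cm².
I₂ = I₁ · cos²(14°) = 60.52 · 0.9415 = 56.98 mW/cm².
I₃ = I₂ · cos²(73°) = 56.98 · 0.08548 = 4.871 mW/cm².

I ≈ 4.87 mW/cm²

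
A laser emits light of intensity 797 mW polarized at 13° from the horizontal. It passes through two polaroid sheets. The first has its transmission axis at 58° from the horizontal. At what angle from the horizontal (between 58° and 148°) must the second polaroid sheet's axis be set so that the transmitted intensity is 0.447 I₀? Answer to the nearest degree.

θ ≈ 77°

I₁ = I₀ cos²(58° − 13°) = I₀ cos²(45°) = 0.5 I₀.
Need I₂/I₀ = 0.447, so cos²(θ − 58°) = 0.447 / 0.5 = 0.894.
θ − 58° = arccos(√0.894) = 19.0°, giving θ ≈ 58 + 19.0 = 77.0°.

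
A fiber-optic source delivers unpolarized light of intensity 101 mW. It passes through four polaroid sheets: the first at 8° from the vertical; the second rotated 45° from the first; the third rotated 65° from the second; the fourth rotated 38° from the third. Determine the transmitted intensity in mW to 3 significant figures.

Unpolarized light through the first polarizer → I₁ = 101 mW/2 = 50.5 mW, polarized at 8°.
I₂ = I₁ · cos²(45°) = 50.5 · 0.5 = 25.25 mW.
I₃ = I₂ · cos²(65°) = 25.25 · 0.1786 = 4.51 mW.
I₄ = I₃ · cos²(38°) = 4.51 · 0.621 = 2.8 mW.

I ≈ 2.80 mW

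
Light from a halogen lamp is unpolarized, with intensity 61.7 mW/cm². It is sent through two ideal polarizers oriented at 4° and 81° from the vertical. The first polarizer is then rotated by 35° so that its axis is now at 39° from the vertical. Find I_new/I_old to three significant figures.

I_new/I_old ≈ 10.9

Before rotation:
Unpolarized light through the first polarizer → I₁ = ½ I₀, now polarized at 4°.
I₂ = I₁ cos²(81° − 4°) = 0.5 I₀ · cos²(77°) = 0.0253 I₀.
After rotation:
Unpolarized light through the first polarizer → I₁ = ½ I₀, now polarized at 39°.
I₂ = I₁ cos²(81° − 39°) = 0.5 I₀ · cos²(42°) = 0.2761 I₀.
Ratio = 0.2761 / 0.0253 = 10.91.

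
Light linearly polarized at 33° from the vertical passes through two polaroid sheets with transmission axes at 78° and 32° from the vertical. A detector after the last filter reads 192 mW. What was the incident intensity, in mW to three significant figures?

I₀ ≈ 796 mW

I₁ = I₀ cos²(78° − 33°) = I₀ cos²(45°) = 0.5 I₀.
I₂ = I₁ cos²(32° − 78°) = 0.5 I₀ · cos²(46°) = 0.2413 I₀.
So 192 mW = 0.2413 I₀, giving I₀ = 192/0.2413 = 795.8 mW.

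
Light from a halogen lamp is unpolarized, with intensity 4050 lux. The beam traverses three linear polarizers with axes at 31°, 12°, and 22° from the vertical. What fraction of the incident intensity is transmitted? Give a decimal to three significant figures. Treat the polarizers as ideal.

Unpolarized light through the first polarizer → I₁ = 4050 lux/2 = 2025 lux, polarized at 31°.
I₂ = I₁ · cos²(19°) = 2025 · 0.894 = 1810 lux.
I₃ = I₂ · cos²(10°) = 1810 · 0.9698 = 1756 lux.
Transmitted fraction = 0.4335.

I/I₀ ≈ 0.434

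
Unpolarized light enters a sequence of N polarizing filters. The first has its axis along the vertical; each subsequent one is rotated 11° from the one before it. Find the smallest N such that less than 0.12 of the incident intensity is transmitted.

First polarizer halves the unpolarized light: factor 1/2.
Each further stage multiplies by cos²(11°) = 0.9636.
After N polarizers: T = 0.5·0.9636^(N−1). Require T < 0.12 ⇒ N−1 > ln(0.12/0.5)/ln(0.9636) = 38.48, so N−1 ≥ 39 and N = 40.
Check: N=40 gives T = 0.1177 < 0.12; N=39 gives T = 0.1222.

N = 40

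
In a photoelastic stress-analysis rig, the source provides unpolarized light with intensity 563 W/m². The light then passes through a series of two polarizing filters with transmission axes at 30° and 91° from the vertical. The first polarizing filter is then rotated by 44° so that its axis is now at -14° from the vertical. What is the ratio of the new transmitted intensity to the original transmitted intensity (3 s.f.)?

I_new/I_old ≈ 0.285

Before rotation:
Unpolarized light through the first polarizer → I₁ = ½ I₀, now polarized at 30°.
I₂ = I₁ cos²(91° − 30°) = 0.5 I₀ · cos²(61°) = 0.1175 I₀.
After rotation:
Unpolarized light through the first polarizer → I₁ = ½ I₀, now polarized at -14°.
Angle between axes 1 and 2: 75°. I₂ = 0.5 I₀ · cos²(75°) = 0.03349 I₀.
Ratio = 0.03349 / 0.1175 = 0.285.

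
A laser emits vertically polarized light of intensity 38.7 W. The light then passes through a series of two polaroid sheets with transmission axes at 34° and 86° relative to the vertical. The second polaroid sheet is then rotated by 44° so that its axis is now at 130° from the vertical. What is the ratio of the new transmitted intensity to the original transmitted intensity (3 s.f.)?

Before rotation:
I₁ = I₀ cos²(34° − 0°) = I₀ cos²(34°) = 0.6873 I₀.
I₂ = I₁ cos²(86° − 34°) = 0.6873 I₀ · cos²(52°) = 0.2605 I₀.
After rotation:
I₁ = I₀ cos²(34° − 0°) = I₀ cos²(34°) = 0.6873 I₀.
Angle between axes 1 and 2: 84°. I₂ = 0.6873 I₀ · cos²(84°) = 0.00751 I₀.
Ratio = 0.00751 / 0.2605 = 0.02883.

I_new/I_old ≈ 0.0288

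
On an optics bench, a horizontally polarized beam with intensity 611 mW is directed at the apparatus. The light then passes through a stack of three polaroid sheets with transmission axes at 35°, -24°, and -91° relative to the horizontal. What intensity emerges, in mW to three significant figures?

I ≈ 16.6 mW

I₁ = 611 mW · cos²(35°) = 410 mW.
I₂ = I₁ · cos²(59°) = 410 · 0.2653 = 108.8 mW.
I₃ = I₂ · cos²(67°) = 108.8 · 0.1527 = 16.6 mW.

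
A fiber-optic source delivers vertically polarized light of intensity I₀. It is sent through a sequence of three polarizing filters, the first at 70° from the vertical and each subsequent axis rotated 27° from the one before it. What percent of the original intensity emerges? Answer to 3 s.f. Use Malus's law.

≈ 7.37%

By Malus's law, I₁ = I₀ cos²(70° − 0°) = I₀ cos²(70°) = 0.117 I₀.
I₂ = I₁ cos²(27°) = 0.117 · 0.7939 I₀ = 0.09287 I₀.
I₃ = I₂ cos²(27°) = 0.09287 · 0.7939 I₀ = 0.07373 I₀.
That is 7.373% of the incident intensity.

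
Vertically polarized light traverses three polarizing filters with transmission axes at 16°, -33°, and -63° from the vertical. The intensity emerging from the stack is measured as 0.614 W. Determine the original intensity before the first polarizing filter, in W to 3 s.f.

I₁ = I₀ cos²(16° − 0°) = I₀ cos²(16°) = 0.924 I₀.
I₂ = I₁ cos²(-33° − 16°) = 0.924 I₀ · cos²(49°) = 0.3977 I₀.
I₃ = I₂ cos²(-63° + 33°) = 0.3977 I₀ · cos²(30°) = 0.2983 I₀.
So 0.614 W = 0.2983 I₀, giving I₀ = 0.614/0.2983 = 2.058 W.

I₀ ≈ 2.06 W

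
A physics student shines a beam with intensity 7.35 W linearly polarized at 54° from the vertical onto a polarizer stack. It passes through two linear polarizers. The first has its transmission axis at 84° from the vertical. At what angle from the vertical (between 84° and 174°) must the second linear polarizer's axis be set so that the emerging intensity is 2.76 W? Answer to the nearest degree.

θ ≈ 129°

By Malus's law, I₁ = I₀ cos²(84° − 54°) = I₀ cos²(30°) = 0.75 I₀.
Target fraction: 2.76 / 7.35 W = 0.3755 of I₀.
Need I₂/I₀ = 0.3755, so cos²(θ − 84°) = 0.3755 / 0.75 = 0.5007.
θ − 84° = arccos(√0.5007) = 45.0°, giving θ ≈ 84 + 45.0 = 129.0°.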